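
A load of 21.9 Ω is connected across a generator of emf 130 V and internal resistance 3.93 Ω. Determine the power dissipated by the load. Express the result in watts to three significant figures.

Find the circuit current first, then P = I²R for the load (series elements share I).
I = ε / (r + R) = 130 / (3.93 + 21.9) = 5.033 A
P_load = I² R = (5.033)² × 21.9 = 554.7 W

555 W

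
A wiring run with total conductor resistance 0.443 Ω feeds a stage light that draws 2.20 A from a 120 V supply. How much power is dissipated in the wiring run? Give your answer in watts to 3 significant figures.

The wiring run is a series resistance carrying the load current; its dissipation is I²R_line.
The wiring run carries the full 2.20 A.
P_line = I² R_line = (2.200)² × 0.443 = 2.144 W

2.14 W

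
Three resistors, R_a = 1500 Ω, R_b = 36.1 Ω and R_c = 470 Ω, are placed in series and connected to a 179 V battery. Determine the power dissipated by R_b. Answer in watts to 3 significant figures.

Series elements share the same current, so find I first, then use P = I²R.
R_total = 1500 + 36.1 + 470 = 2006 Ω
I = V / R_total = 179 / 2006 = 0.08923 A
P_R_b = I² × R_b = (0.08923)² × 36.1 = 0.2874 W

0.287 W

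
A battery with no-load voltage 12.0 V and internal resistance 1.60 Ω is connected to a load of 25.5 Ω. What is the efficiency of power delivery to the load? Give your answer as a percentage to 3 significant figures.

94.1 %

Both r and R carry the same current, so the power split is just the resistance split: η = R/(R+r).
η = R / (R + r) = 25.5 / (25.5 + 1.60) = 0.9410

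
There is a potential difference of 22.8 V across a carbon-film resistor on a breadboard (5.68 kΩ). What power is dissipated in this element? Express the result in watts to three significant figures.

0.0915 W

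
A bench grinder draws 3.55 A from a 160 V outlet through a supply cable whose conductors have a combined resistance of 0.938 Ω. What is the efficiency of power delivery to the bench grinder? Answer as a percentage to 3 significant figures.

The supply cable carries the full 3.55 A.
P_line = I² R_line = (3.550)² × 0.938 = 11.82 W
P_source = V I = 160 × 3.550 = 568.0 W; P_load = 556.2 W
η = P_load / P_source = 556.2 / 568.0 = 0.9792

97.9 %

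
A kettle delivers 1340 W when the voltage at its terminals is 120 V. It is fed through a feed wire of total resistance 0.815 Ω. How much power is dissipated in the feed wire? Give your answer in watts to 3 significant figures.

The feed wire and load are in series, so the same current flows in both; the loss is I²R_line.
I = P / V = 1340 / 120 = 11.17 A through the feed wire.
P_line = I² R_line = (11.17)² × 0.815 = 101.6 W

102 W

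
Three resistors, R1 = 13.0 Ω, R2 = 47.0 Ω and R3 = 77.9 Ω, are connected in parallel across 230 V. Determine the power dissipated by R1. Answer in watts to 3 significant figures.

4070 W

R1 sits directly across the source, so P = V²/R with V = 230 V.
P_R1 = V² / R1 = (230)² / 13.0 Ω = 4069 W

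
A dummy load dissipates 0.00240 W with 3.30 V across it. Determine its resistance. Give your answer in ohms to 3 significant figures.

4540 Ω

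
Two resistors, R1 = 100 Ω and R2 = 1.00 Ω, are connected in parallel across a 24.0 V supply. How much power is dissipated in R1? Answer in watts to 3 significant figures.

5.76 W

R1 sits directly across the source, so P = V²/R with V = 24.0 V.
P_R1 = V² / R1 = (24.0)² / 100 Ω = 5.760 W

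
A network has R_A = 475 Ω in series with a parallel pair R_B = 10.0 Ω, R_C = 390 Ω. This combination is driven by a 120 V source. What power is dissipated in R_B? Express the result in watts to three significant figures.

Replace R_B and R_C with their parallel equivalent so the circuit becomes R_A in series with R_p.
R_p = (10.0×390)/(10.0+390) = 9.750 Ω
R_total = 475 + 9.750 = 484.8 Ω
I = V / R_total = 120 / 484.8 = 0.2476 A
Voltage across the parallel pair: V_p = I × R_p = 0.2476 × 9.750 = 2.414 V
R_B is across V_p, so use P = V²/R for that branch.
P_R_B = (2.414)² / 10.0 = 0.5826 W

0.583 W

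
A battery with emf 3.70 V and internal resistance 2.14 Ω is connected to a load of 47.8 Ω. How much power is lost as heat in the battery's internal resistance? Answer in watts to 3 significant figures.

0.0117 W

The internal resistance carries the same current as the load; P_int = I²r.
I = ε / (r + R) = 3.70 / (2.14 + 47.8) = 0.07409 A
P_int = I² r = (0.07409)² × 2.14 = 0.01175 W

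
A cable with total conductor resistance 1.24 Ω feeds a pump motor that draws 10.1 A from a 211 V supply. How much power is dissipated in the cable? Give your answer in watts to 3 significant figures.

Only the current and the line resistance are needed for the I²R loss.
The cable carries the full 10.1 A.
P_line = I² R_line = (10.10)² × 1.24 = 126.5 W

126 W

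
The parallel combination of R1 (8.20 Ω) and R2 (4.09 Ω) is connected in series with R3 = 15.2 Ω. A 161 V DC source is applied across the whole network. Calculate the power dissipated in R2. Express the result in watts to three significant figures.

First find R_p for the parallel pair, then treat R_p + R3 as a series loop.
R_p = (8.20×4.09)/(8.20+4.09) = 2.729 Ω
R_total = R_p + 15.2 = 2.729 + 15.2 = 17.93 Ω
I = V / R_total = 161 / 17.93 = 8.980 A
Voltage across the parallel pair: V_p = I × R_p = 8.980 × 2.729 = 24.51 V
R2 sits across V_p; its power is V_p²/R.
P_R2 = (24.51)² / 4.09 = 146.8 W

147 W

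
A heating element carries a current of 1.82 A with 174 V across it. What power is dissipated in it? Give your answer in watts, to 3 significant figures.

317 W

With V and I both given, power follows immediately from P = V I.
P = 174 V × 1.820 A = 316.7 W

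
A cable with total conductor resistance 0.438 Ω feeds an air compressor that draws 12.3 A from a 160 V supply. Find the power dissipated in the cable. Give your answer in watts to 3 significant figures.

66.3 W

The cable and load are in series, so the same current flows in both; the loss is I²R_line.
The cable carries the full 12.3 A.
P_line = I² R_line = (12.30)² × 0.438 = 66.27 W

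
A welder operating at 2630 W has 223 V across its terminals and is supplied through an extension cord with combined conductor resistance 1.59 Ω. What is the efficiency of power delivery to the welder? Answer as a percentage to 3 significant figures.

92.2 %

I = P / V = 2630 / 223 = 11.79 A through the extension cord.
P_line = I² R_line = (11.79)² × 1.59 = 221.2 W
P_source = P_load + P_line = 2630 + 221.2 = 2851 W
η = P_load / P_source = 2630 / 2851 = 0.9224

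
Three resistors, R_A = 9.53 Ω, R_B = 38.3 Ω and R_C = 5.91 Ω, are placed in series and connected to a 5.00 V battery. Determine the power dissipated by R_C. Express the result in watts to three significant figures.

0.0512 W

The current is common to all series resistors; compute it, then apply P = I²R for the target.
R_total = 9.53 + 38.3 + 5.91 = 53.74 Ω
I = V / R_total = 5.00 / 53.74 = 0.09304 A
P_R_C = I² × R_C = (0.09304)² × 5.91 = 0.05116 W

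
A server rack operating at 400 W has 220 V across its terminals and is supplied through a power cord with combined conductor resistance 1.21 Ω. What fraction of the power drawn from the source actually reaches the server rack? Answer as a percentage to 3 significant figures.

I = P / V = 400 / 220 = 1.818 A through the power cord.
P_line = I² R_line = (1.818)² × 1.21 = 4.000 W
P_source = P_load + P_line = 400.0 + 4.000 = 404.0 W
η = P_load / P_source = 400.0 / 404.0 = 0.9901

99.0 %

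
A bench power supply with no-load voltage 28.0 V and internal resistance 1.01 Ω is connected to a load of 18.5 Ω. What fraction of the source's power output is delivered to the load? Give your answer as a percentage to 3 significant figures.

94.8 %

Efficiency is P_load / P_total. With a series r and R sharing the same I, P = I²R for each, so η = R/(R+r).
η = R / (R + r) = 18.5 / (18.5 + 1.01) = 0.9482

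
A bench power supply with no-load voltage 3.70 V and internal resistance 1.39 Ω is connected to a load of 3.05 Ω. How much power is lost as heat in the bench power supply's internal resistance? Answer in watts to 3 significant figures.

r is in series with the load, so it carries the full circuit current — the loss in it is I²r.
I = ε / (r + R) = 3.70 / (1.39 + 3.05) = 0.8333 A
P_int = I² r = (0.8333)² × 1.39 = 0.9653 W

0.965 W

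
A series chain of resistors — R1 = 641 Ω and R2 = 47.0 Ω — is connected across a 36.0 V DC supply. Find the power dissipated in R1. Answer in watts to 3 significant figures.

Every series element carries the same I. Get I from the total resistance, then P = I² × R1.
R_total = 641 + 47.0 = 688.0 Ω
I = V / R_total = 36.0 / 688.0 = 0.05233 A
P_R1 = I² × R1 = (0.05233)² × 641 = 1.755 W

1.76 W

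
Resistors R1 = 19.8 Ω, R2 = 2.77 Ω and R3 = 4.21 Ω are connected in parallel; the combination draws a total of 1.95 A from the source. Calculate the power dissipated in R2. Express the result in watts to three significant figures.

3.26 W

Parallel branches share V, not I — compute V via R_eq, then use V²/R for the target branch.
1/R_eq = 1/19.8 + 1/2.77 + 1/4.21 ⇒ R_eq = 1.541 Ω
V = I_total × R_eq = 1.950 × 1.541 = 3.004 V
P_R2 = V² / R2 = (3.004)² / 2.77 = 3.259 W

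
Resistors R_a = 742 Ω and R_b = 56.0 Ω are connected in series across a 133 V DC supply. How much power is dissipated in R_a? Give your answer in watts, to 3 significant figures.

Series elements share the same current, so find I first, then use P = I²R.
R_total = 742 + 56.0 = 798.0 Ω
I = V / R_total = 133 / 798.0 = 0.1667 A
P_R_a = I² × R_a = (0.1667)² × 742 = 20.61 W

20.6 W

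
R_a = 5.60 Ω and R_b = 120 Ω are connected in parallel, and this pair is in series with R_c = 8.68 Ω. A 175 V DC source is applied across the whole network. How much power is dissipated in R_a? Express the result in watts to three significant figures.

Collapse the R_a‖R_b pair into one equivalent R_p; then R_p and R_c form a series string.
R_p = (5.60×120)/(5.60+120) = 5.350 Ω
R_total = R_p + 8.68 = 5.350 + 8.68 = 14.03 Ω
I = V / R_total = 175 / 14.03 = 12.47 A
Voltage across the parallel pair: V_p = I × R_p = 12.47 × 5.350 = 66.73 V
R_a has V_p across it, so P = V_p²/R_a.
P_R_a = (66.73)² / 5.60 = 795.3 W

795 W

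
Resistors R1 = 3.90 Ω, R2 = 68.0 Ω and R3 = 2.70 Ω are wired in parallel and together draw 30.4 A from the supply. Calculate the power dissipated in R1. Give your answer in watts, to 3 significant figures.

576 W

Only the total current is stated, so first find the parallel equivalent to get the voltage across the combination.
1/R_eq = 1/3.90 + 1/68.0 + 1/2.70 ⇒ R_eq = 1.559 Ω
V = I_total × R_eq = 30.40 × 1.559 = 47.39 V
P_R1 = V² / R1 = (47.39)² / 3.90 = 575.8 W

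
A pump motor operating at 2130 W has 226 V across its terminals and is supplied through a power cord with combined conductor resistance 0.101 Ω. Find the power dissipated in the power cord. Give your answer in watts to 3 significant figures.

8.97 W

Line loss is just I²R for the cable — we know both I and R_line directly.
I = P / V = 2130 / 226 = 9.425 A through the power cord.
P_line = I² R_line = (9.425)² × 0.101 = 8.971 W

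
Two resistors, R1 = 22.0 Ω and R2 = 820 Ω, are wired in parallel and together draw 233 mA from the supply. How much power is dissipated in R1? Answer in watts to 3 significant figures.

1.13 W

Parallel branches share V, not I — compute V via R_eq, then use V²/R for the target branch.
1/R_eq = 1/22.0 + 1/820 ⇒ R_eq = 21.43 Ω
V = I_total × R_eq = 0.2330 × 21.43 = 4.992 V
P_R1 = V² / R1 = (4.992)² / 22.0 = 1.133 W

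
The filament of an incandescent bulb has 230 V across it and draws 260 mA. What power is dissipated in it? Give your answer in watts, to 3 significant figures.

59.8 W

Both the voltage across and the current through the element are known, so P = V I applies directly.
P = 230 V × 0.2600 A = 59.80 W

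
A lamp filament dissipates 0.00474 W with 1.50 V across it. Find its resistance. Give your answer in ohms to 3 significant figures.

475 Ω

Inverting the appropriate power form: R = V² / P.
R = (1.50)² / 0.00474 = 474.7 Ω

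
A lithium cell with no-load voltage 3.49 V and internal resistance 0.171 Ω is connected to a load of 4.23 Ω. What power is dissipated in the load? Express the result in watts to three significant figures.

2.66 W

With r and R in series, I = ε/(r+R); the load dissipates I²R.
I = ε / (r + R) = 3.49 / (0.171 + 4.23) = 0.7930 A
P_load = I² R = (0.7930)² × 4.23 = 2.660 W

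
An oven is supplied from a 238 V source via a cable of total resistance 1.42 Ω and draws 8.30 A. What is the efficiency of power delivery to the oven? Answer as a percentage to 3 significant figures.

95.0 %

The cable carries the full 8.30 A.
P_line = I² R_line = (8.300)² × 1.42 = 97.82 W
P_source = V I = 238 × 8.300 = 1975 W; P_load = 1878 W
η = P_load / P_source = 1878 / 1975 = 0.9505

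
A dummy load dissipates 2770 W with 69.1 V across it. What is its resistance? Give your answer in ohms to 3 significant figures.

1.72 Ω

Rearranging the power relation for the two known quantities gives R = V² / P.
R = (69.1)² / 2770 = 1.724 Ω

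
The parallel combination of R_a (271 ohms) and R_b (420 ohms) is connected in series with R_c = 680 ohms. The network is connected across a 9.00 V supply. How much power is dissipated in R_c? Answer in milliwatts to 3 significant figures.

77.2 mW

First find R_p for the parallel pair, then treat R_p + R_c as a series loop.
R_p = (271×420)/(271+420) = 164.7 Ω
R_total = R_p + 680 = 164.7 + 680 = 844.7 Ω
I = V / R_total = 9.00 / 844.7 = 0.01065 A
All the supply current flows through R_c; use P = I²R_c.
P_R_c = (0.01065)² × 680 = 0.07719 W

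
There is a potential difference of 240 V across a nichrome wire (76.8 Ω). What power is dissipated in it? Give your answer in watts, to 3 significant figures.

V and R are stated; P = V²/R avoids computing the current.
P = (240 V)² / 76.8 Ω = 750.0 W

750 W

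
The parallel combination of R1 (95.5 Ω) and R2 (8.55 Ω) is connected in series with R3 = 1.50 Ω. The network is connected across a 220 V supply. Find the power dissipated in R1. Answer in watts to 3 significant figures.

357 W

Collapse the R1‖R2 pair into one equivalent R_p; then R_p and R3 form a series string.
R_p = (95.5×8.55)/(95.5+8.55) = 7.847 Ω
R_total = R_p + 1.50 = 7.847 + 1.50 = 9.347 Ω
I = V / R_total = 220 / 9.347 = 23.54 A
Voltage across the parallel pair: V_p = I × R_p = 23.54 × 7.847 = 184.7 V
Use P = V²/R for R1 with V = V_p.
P_R1 = (184.7)² / 95.5 = 357.2 W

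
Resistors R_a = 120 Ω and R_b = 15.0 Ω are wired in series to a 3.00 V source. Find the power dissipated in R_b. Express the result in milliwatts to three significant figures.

Series elements share the same current, so find I first, then use P = I²R.
R_total = 120 + 15.0 = 135.0 Ω
I = V / R_total = 3.00 / 135.0 = 0.02222 A
P_R_b = I² × R_b = (0.02222)² × 15.0 = 0.007407 W

7.41 mW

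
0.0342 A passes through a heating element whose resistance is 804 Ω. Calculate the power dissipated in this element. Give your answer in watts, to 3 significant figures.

0.940 W

With I and R stated, P = I²R applies in one step.
P = (0.03420 A)² × 804 Ω = 0.9404 W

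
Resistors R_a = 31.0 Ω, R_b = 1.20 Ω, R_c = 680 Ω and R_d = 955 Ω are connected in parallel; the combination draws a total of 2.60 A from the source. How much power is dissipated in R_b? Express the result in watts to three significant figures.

7.48 W

Parallel branches share V, not I — compute V via R_eq, then use V²/R for the target branch.
1/R_eq = 1/31.0 + 1/1.20 + 1/680 + 1/955 ⇒ R_eq = 1.152 Ω
V = I_total × R_eq = 2.600 × 1.152 = 2.995 V
P_R_b = V² / R_b = (2.995)² / 1.20 = 7.475 W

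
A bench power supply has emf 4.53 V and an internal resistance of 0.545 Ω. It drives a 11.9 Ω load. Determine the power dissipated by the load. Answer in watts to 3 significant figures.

1.58 W

With r and R in series, I = ε/(r+R); the load dissipates I²R.
I = ε / (r + R) = 4.53 / (0.545 + 11.9) = 0.3640 A
P_load = I² R = (0.3640)² × 11.9 = 1.577 W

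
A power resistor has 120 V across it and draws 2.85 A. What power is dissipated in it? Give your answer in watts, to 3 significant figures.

342 W

With V and I both given, power follows immediately from P = V I.
P = 120 V × 2.850 A = 342.0 W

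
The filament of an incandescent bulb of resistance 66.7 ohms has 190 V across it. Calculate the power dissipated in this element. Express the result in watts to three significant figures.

We know the drop across the element and its resistance — P = V²/R, one step.
P = (190 V)² / 66.7 Ω = 541.2 W

541 W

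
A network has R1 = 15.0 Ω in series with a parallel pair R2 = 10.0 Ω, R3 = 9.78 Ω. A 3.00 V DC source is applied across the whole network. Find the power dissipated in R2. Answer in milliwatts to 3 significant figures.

55.3 mW

Reduce the parallel pair to R_p first; the network is then a simple series string.
R_p = (10.0×9.78)/(10.0+9.78) = 4.944 Ω
R_total = 15.0 + 4.944 = 19.94 Ω
I = V / R_total = 3.00 / 19.94 = 0.1504 A
Voltage across the parallel pair: V_p = I × R_p = 0.1504 × 4.944 = 0.7437 V
R2 is across V_p, so use P = V²/R for that branch.
P_R2 = (0.7437)² / 10.0 = 0.05531 W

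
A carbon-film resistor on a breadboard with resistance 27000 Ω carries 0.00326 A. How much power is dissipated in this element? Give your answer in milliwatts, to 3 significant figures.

287 mW

Current and resistance are given, so P = I²R is the direct form.
P = (0.003260 A)² × 27000 Ω = 0.2869 W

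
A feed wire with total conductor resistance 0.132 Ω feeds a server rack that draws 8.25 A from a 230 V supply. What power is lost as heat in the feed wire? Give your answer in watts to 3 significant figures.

Line loss is just I²R for the cable — we know both I and R_line directly.
The feed wire carries the full 8.25 A.
P_line = I² R_line = (8.250)² × 0.132 = 8.984 W

8.98 W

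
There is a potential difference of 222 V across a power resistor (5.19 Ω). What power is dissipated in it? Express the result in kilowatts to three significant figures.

9.50 kW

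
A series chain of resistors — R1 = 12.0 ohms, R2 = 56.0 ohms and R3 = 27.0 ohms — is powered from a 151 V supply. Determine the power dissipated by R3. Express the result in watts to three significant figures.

Every series element carries the same I. Get I from the total resistance, then P = I² × R3.
R_total = 12.0 + 56.0 + 27.0 = 95.00 Ω
I = V / R_total = 151 / 95.00 = 1.589 A
P_R3 = I² × R3 = (1.589)² × 27.0 = 68.21 W

68.2 W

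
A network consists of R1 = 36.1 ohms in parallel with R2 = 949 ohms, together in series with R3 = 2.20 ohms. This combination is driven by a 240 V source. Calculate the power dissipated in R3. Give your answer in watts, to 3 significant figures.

92.7 W

Combine R1 and R2 into their parallel equivalent first, reducing the network to two series resistors.
R_p = (36.1×949)/(36.1+949) = 34.78 Ω
R_total = R_p + 2.20 = 34.78 + 2.20 = 36.98 Ω
I = V / R_total = 240 / 36.98 = 6.491 A
R3 carries the full series current, so P = I²R.
P_R3 = (6.491)² × 2.20 = 92.68 W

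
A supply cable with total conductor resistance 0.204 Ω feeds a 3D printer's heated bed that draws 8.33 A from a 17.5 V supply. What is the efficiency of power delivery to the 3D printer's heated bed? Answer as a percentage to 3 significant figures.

The supply cable carries the full 8.33 A.
P_line = I² R_line = (8.330)² × 0.204 = 14.16 W
P_source = V I = 17.5 × 8.330 = 145.8 W; P_load = 131.6 W
η = P_load / P_source = 131.6 / 145.8 = 0.9029

90.3 %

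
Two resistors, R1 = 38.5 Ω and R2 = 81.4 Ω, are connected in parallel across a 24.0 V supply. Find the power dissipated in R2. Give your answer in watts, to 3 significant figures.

7.08 W

The supply voltage appears across each parallel branch — just use P = V²/R2.
P_R2 = V² / R2 = (24.0)² / 81.4 Ω = 7.076 W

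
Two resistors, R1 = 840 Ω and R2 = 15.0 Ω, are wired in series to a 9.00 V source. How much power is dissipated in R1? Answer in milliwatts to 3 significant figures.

In a series string the same current flows through every resistor — find that current, then P = I²R for the one we want.
R_total = 840 + 15.0 = 855.0 Ω
I = V / R_total = 9.00 / 855.0 = 0.01053 A
P_R1 = I² × R1 = (0.01053)² × 840 = 0.09307 W

93.1 mW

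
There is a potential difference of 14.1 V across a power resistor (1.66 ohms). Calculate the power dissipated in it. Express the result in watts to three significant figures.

120 W

V and R are stated; P = V²/R avoids computing the current.
P = (14.1 V)² / 1.66 Ω = 119.8 W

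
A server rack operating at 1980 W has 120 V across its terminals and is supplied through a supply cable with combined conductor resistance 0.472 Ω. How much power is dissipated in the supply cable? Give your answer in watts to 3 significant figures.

The supply cable is a series resistance carrying the load current; its dissipation is I²R_line.
I = P / V = 1980 / 120 = 16.50 A through the supply cable.
P_line = I² R_line = (16.50)² × 0.472 = 128.5 W

129 W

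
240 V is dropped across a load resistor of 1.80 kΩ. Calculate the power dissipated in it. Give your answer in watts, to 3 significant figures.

32.0 W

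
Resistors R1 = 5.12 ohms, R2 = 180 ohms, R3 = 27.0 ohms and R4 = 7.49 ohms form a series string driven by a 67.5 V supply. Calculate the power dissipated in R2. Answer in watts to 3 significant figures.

17.0 W

Series elements share the same current, so find I first, then use P = I²R.
R_total = 5.12 + 180 + 27.0 + 7.49 = 219.6 Ω
I = V / R_total = 67.5 / 219.6 = 0.3074 A
P_R2 = I² × R2 = (0.3074)² × 180 = 17.00 W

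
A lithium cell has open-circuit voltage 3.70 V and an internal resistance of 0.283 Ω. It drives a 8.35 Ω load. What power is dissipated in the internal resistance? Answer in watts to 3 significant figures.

0.0520 W

Internal loss is I²r, with I set by the total series resistance r+R.
I = ε / (r + R) = 3.70 / (0.283 + 8.35) = 0.4286 A
P_int = I² r = (0.4286)² × 0.283 = 0.05198 W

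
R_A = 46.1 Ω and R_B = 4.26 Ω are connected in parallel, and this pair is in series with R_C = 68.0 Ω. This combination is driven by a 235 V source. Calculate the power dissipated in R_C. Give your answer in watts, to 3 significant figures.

726 W

First find R_p for the parallel pair, then treat R_p + R_C as a series loop.
R_p = (46.1×4.26)/(46.1+4.26) = 3.900 Ω
R_total = R_p + 68.0 = 3.900 + 68.0 = 71.90 Ω
I = V / R_total = 235 / 71.90 = 3.268 A
R_C carries the full series current, so P = I²R.
P_R_C = (3.268)² × 68.0 = 726.4 W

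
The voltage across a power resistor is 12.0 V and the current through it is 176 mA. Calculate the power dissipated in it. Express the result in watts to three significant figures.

Since both terminal voltage and current are stated, P = V I gives the power in one step.
P = 12.0 V × 0.1760 A = 2.112 W

2.11 W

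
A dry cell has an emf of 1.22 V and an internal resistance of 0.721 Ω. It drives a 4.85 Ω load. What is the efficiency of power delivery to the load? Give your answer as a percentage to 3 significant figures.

Efficiency is P_load / P_total. With a series r and R sharing the same I, P = I²R for each, so η = R/(R+r).
η = R / (R + r) = 4.85 / (4.85 + 0.721) = 0.8706

87.1 %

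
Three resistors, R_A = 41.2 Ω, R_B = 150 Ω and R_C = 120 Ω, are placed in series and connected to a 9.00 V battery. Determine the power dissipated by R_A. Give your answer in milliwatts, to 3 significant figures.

34.5 mW

Every series element carries the same I. Get I from the total resistance, then P = I² × R_A.
R_total = 41.2 + 150 + 120 = 311.2 Ω
I = V / R_total = 9.00 / 311.2 = 0.02892 A
P_R_A = I² × R_A = (0.02892)² × 41.2 = 0.03446 W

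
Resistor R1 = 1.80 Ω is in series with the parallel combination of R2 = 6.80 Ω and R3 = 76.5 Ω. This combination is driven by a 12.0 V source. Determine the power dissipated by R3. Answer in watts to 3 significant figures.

1.13 W

Replace R2 and R3 with their parallel equivalent so the circuit becomes R1 in series with R_p.
R_p = (6.80×76.5)/(6.80+76.5) = 6.245 Ω
R_total = 1.80 + 6.245 = 8.045 Ω
I = V / R_total = 12.0 / 8.045 = 1.492 A
Voltage across the parallel pair: V_p = I × R_p = 1.492 × 6.245 = 9.315 V
With V_p across R3, its power is V_p²/R3.
P_R3 = (9.315)² / 76.5 = 1.134 W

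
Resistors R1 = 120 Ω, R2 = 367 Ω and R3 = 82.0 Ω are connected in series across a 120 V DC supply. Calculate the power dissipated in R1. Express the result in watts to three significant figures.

Since the resistors are in series they all carry the loop current I = V/R_total; the power in any one is I²R.
R_total = 120 + 367 + 82.0 = 569.0 Ω
I = V / R_total = 120 / 569.0 = 0.2109 A
P_R1 = I² × R1 = (0.2109)² × 120 = 5.337 W

5.34 W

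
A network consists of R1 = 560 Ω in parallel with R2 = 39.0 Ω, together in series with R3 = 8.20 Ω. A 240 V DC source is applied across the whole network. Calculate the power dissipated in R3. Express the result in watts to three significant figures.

237 W

Combine R1 and R2 into their parallel equivalent first, reducing the network to two series resistors.
R_p = (560×39.0)/(560+39.0) = 36.46 Ω
R_total = R_p + 8.20 = 36.46 + 8.20 = 44.66 Ω
I = V / R_total = 240 / 44.66 = 5.374 A
R3 is the series element, so its power is I²R.
P_R3 = (5.374)² × 8.20 = 236.8 W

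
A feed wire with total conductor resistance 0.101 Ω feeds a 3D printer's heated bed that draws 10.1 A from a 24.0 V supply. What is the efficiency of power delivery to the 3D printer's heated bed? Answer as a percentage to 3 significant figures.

The feed wire carries the full 10.1 A.
P_line = I² R_line = (10.10)² × 0.101 = 10.30 W
P_source = V I = 24.0 × 10.10 = 242.4 W; P_load = 232.1 W
η = P_load / P_source = 232.1 / 242.4 = 0.9575

95.7 %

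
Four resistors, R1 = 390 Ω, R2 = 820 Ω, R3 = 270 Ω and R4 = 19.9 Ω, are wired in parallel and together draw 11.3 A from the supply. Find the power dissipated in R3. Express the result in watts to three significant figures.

142 W

We need the common branch voltage; get it from I_total × R_eq, then P = V²/R for the branch.
1/R_eq = 1/390 + 1/820 + 1/270 + 1/19.9 ⇒ R_eq = 17.32 Ω
V = I_total × R_eq = 11.30 × 17.32 = 195.7 V
P_R3 = V² / R3 = (195.7)² / 270 = 141.9 W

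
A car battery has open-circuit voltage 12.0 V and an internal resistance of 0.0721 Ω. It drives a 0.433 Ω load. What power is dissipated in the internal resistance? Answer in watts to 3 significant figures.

Internal loss is I²r, with I set by the total series resistance r+R.
I = ε / (r + R) = 12.0 / (0.0721 + 0.433) = 23.76 A
P_int = I² r = (23.76)² × 0.0721 = 40.70 W

40.7 W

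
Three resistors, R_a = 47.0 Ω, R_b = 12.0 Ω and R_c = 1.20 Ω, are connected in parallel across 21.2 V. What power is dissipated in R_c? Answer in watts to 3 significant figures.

375 W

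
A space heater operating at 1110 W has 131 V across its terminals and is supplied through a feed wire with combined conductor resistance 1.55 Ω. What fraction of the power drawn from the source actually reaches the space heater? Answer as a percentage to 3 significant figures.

I = P / V = 1110 / 131 = 8.473 A through the feed wire.
P_line = I² R_line = (8.473)² × 1.55 = 111.3 W
P_source = P_load + P_line = 1110 + 111.3 = 1221 W
η = P_load / P_source = 1110 / 1221 = 0.9089

90.9 %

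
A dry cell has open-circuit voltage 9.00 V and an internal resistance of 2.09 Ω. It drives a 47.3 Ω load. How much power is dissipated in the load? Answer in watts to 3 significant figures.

Find the circuit current first, then P = I²R for the load (series elements share I).
I = ε / (r + R) = 9.00 / (2.09 + 47.3) = 0.1822 A
P_load = I² R = (0.1822)² × 47.3 = 1.571 W

1.57 W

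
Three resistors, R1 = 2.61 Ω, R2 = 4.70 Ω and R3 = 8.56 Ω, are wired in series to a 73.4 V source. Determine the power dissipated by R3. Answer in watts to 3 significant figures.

183 W

The current is common to all series resistors; compute it, then apply P = I²R for the target.
R_total = 2.61 + 4.70 + 8.56 = 15.87 Ω
I = V / R_total = 73.4 / 15.87 = 4.625 A
P_R3 = I² × R3 = (4.625)² × 8.56 = 183.1 W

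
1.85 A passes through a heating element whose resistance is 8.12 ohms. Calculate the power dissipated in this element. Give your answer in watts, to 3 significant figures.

27.8 W

Knowing I and R, the power is just I²R — no need to find V first.
P = (1.850 A)² × 8.12 Ω = 27.79 W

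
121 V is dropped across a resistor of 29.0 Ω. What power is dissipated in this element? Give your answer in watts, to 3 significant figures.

Voltage and resistance are given, so P = V²/R is the one-step route.
P = (121 V)² / 29.0 Ω = 504.9 W

505 W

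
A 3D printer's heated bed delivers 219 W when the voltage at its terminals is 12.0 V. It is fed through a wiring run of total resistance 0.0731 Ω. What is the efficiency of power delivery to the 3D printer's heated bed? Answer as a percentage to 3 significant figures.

I = P / V = 219 / 12.0 = 18.25 A through the wiring run.
P_line = I² R_line = (18.25)² × 0.0731 = 24.35 W
P_source = P_load + P_line = 219.0 + 24.35 = 243.3 W
η = P_load / P_source = 219.0 / 243.3 = 0.8999

90.0 %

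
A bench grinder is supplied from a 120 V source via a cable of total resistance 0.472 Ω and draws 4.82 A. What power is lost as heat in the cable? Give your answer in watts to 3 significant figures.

11.0 W

The cable is a series resistance carrying the load current; its dissipation is I²R_line.
The cable carries the full 4.82 A.
P_line = I² R_line = (4.820)² × 0.472 = 10.97 W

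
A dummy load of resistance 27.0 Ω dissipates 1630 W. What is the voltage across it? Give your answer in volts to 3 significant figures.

The two known quantities fix the third via V = √(P R).
V = √(1630 × 27.0) = 209.8 V

210 V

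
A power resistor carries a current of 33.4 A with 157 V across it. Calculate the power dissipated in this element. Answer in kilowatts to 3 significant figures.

5.24 kW

With V and I both given, power follows immediately from P = V I.
P = 157 V × 33.40 A = 5244 W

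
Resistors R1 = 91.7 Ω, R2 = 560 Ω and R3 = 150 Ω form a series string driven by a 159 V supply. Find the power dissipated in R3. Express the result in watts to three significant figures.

5.90 W

Every series element carries the same I. Get I from the total resistance, then P = I² × R3.
R_total = 91.7 + 560 + 150 = 801.7 Ω
I = V / R_total = 159 / 801.7 = 0.1983 A
P_R3 = I² × R3 = (0.1983)² × 150 = 5.900 W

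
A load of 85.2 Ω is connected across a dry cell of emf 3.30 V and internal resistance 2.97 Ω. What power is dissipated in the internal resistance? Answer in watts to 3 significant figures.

The source's internal resistance is just another series element carrying I; its dissipation is I²r.
I = ε / (r + R) = 3.30 / (2.97 + 85.2) = 0.03743 A
P_int = I² r = (0.03743)² × 2.97 = 0.004160 W

0.00416 W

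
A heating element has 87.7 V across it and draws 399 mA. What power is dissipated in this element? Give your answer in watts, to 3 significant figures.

35.0 W

Since both terminal voltage and current are stated, P = V I gives the power in one step.
P = 87.7 V × 0.3990 A = 34.99 W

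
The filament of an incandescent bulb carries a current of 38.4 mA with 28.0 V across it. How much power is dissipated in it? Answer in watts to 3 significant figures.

1.08 W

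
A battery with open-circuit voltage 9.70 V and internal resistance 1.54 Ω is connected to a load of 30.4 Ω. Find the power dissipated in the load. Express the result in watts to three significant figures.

2.80 W

Load and internal resistance form a series loop — compute the loop current, then the load power via I²R.
I = ε / (r + R) = 9.70 / (1.54 + 30.4) = 0.3037 A
P_load = I² R = (0.3037)² × 30.4 = 2.804 W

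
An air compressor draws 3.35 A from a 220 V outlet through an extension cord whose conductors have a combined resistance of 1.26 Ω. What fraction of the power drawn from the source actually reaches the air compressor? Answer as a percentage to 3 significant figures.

98.1 %

The extension cord carries the full 3.35 A.
P_line = I² R_line = (3.350)² × 1.26 = 14.14 W
P_source = V I = 220 × 3.350 = 737.0 W; P_load = 722.9 W
η = P_load / P_source = 722.9 / 737.0 = 0.9808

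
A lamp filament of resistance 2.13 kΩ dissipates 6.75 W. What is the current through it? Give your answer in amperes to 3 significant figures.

0.0563 A

Inverting the appropriate power form: I = √(P / R).
I = √(6.75 / 2130) = 0.05629 A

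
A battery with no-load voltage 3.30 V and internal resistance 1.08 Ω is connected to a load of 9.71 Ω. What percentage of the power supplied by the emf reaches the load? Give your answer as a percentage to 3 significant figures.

90.0 %

η = P_load/(P_load+P_int) = I²R/(I²R+I²r) = R/(R+r) — the I² cancels for series elements.
η = R / (R + r) = 9.71 / (9.71 + 1.08) = 0.8999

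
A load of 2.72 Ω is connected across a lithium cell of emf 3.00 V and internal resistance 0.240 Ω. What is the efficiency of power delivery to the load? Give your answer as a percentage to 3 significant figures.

91.9 %

Efficiency is P_load / P_total. With a series r and R sharing the same I, P = I²R for each, so η = R/(R+r).
η = R / (R + r) = 2.72 / (2.72 + 0.240) = 0.9189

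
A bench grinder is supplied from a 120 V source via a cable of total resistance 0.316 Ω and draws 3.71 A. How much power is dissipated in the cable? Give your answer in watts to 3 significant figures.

4.35 W

Only the current and the line resistance are needed for the I²R loss.
The cable carries the full 3.71 A.
P_line = I² R_line = (3.710)² × 0.316 = 4.349 W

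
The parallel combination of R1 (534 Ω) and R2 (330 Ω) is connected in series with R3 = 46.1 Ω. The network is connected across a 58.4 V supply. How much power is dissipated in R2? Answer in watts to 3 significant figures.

Collapse the R1‖R2 pair into one equivalent R_p; then R_p and R3 form a series string.
R_p = (534×330)/(534+330) = 204.0 Ω
R_total = R_p + 46.1 = 204.0 + 46.1 = 250.1 Ω
I = V / R_total = 58.4 / 250.1 = 0.2335 A
Voltage across the parallel pair: V_p = I × R_p = 0.2335 × 204.0 = 47.63 V
R2 has V_p across it, so P = V_p²/R2.
P_R2 = (47.63)² / 330 = 6.876 W

6.88 W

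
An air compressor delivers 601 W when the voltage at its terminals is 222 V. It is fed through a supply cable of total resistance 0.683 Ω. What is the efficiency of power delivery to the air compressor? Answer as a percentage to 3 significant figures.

I = P / V = 601 / 222 = 2.707 A through the supply cable.
P_line = I² R_line = (2.707)² × 0.683 = 5.006 W
P_source = P_load + P_line = 601.0 + 5.006 = 606.0 W
η = P_load / P_source = 601.0 / 606.0 = 0.9917

99.2 %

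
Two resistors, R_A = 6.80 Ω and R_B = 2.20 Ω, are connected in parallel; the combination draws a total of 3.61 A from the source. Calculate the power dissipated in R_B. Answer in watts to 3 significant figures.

Parallel branches share V, not I — compute V via R_eq, then use V²/R for the target branch.
1/R_eq = 1/6.80 + 1/2.20 ⇒ R_eq = 1.662 Ω
V = I_total × R_eq = 3.610 × 1.662 = 6.001 V
P_R_B = V² / R_B = (6.001)² / 2.20 = 16.37 W

16.4 W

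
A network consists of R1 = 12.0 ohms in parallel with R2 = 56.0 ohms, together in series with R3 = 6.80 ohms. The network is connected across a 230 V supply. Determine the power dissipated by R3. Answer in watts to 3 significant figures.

1290 W

Combine R1 and R2 into their parallel equivalent first, reducing the network to two series resistors.
R_p = (12.0×56.0)/(12.0+56.0) = 9.882 Ω
R_total = R_p + 6.80 = 9.882 + 6.80 = 16.68 Ω
I = V / R_total = 230 / 16.68 = 13.79 A
R3 is the series element, so its power is I²R.
P_R3 = (13.79)² × 6.80 = 1293 W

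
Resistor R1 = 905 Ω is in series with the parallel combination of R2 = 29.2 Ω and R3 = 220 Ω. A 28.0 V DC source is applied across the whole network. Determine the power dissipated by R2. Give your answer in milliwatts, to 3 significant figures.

20.6 mW

Reduce the parallel pair to R_p first; the network is then a simple series string.
R_p = (29.2×220)/(29.2+220) = 25.78 Ω
R_total = 905 + 25.78 = 930.8 Ω
I = V / R_total = 28.0 / 930.8 = 0.03008 A
Voltage across the parallel pair: V_p = I × R_p = 0.03008 × 25.78 = 0.7755 V
R2 sees V_p directly, so P = V_p² / R2.
P_R2 = (0.7755)² / 29.2 = 0.02059 W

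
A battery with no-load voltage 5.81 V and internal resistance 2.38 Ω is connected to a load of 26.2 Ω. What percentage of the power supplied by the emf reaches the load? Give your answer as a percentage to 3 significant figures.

91.7 %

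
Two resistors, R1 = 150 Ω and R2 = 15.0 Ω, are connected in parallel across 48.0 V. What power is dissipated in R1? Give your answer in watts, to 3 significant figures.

Parallel branches share the same voltage; P = V²/R gives the branch power in one step.
P_R1 = V² / R1 = (48.0)² / 150 Ω = 15.36 W

15.4 W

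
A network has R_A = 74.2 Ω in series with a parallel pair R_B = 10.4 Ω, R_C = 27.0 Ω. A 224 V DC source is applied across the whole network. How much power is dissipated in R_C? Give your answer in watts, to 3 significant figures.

First combine the parallel branches into one equivalent R_p, then R_A + R_p is a series pair.
R_p = (10.4×27.0)/(10.4+27.0) = 7.508 Ω
R_total = 74.2 + 7.508 = 81.71 Ω
I = V / R_total = 224 / 81.71 = 2.741 A
Voltage across the parallel pair: V_p = I × R_p = 2.741 × 7.508 = 20.58 V
R_C sees V_p directly, so P = V_p² / R_C.
P_R_C = (20.58)² / 27.0 = 15.69 W

15.7 W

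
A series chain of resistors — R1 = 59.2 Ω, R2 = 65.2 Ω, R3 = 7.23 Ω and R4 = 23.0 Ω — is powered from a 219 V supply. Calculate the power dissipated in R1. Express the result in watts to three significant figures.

The current is common to all series resistors; compute it, then apply P = I²R for the target.
R_total = 59.2 + 65.2 + 7.23 + 23.0 = 154.6 Ω
I = V / R_total = 219 / 154.6 = 1.416 A
P_R1 = I² × R1 = (1.416)² × 59.2 = 118.7 W

119 W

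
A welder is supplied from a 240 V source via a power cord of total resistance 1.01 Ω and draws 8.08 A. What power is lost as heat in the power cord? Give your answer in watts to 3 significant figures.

Line loss is just I²R for the cable — we know both I and R_line directly.
The power cord carries the full 8.08 A.
P_line = I² R_line = (8.080)² × 1.01 = 65.94 W

65.9 W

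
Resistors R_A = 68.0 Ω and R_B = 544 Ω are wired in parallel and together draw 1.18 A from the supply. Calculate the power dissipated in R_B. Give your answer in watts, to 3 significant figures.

9.35 W

We need the common branch voltage; get it from I_total × R_eq, then P = V²/R for the branch.
1/R_eq = 1/68.0 + 1/544 ⇒ R_eq = 60.44 Ω
V = I_total × R_eq = 1.180 × 60.44 = 71.32 V
P_R_B = V² / R_B = (71.32)² / 544 = 9.351 W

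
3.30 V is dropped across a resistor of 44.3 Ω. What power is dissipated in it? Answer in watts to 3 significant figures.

With V across and R both known, P = V²/R gives the dissipation directly.
P = (3.30 V)² / 44.3 Ω = 0.2458 W

0.246 W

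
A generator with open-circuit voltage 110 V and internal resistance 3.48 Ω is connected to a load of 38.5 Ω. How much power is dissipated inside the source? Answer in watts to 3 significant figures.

23.9 W

The internal resistance carries the same current as the load; P_int = I²r.
I = ε / (r + R) = 110 / (3.48 + 38.5) = 2.620 A
P_int = I² r = (2.620)² × 3.48 = 23.89 W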